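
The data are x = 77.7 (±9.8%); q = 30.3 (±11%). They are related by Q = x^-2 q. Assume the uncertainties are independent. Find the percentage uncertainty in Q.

Relative error in a monomial: (δQ/Q)² = Σ (nᵢ · δxᵢ/xᵢ)².
  (-2·δx/x)² = (-2×0.0980)² = 0.0384;  (1·δq/q)² = (1×0.110)² = 0.0121
δQ/Q = √(0.0505) = 0.225

22.5%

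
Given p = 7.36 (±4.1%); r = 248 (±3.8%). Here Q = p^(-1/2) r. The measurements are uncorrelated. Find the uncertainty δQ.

3.95

Since Q is a product/quotient, work with relative uncertainties:
  (−½·δp/p)² = (-0.5×0.0410)² = 0.000420;  (1·δr/r)² = (1×0.0380)² = 0.00144
δQ/Q = √(0.00186) = 0.0432
Q = 91.4, so δQ = 0.0432 × 91.4 = 3.95.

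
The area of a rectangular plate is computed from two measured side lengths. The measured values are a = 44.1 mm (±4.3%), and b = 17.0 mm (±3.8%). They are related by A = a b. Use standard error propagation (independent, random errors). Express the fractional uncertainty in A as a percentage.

5.74%

Relative error in a monomial: (δA/A)² = Σ (nᵢ · δxᵢ/xᵢ)².
  (1·δa/a)² = (1×0.0430)² = 0.00185;  (1·δb/b)² = (1×0.0380)² = 0.00144
δA/A = √(0.00329) = 0.0574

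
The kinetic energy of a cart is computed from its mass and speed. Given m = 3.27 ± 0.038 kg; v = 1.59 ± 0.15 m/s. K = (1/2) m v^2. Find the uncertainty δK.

Products/powers → add relative errors in quadrature, weighted by exponent:
  (1·δm/m)² = (1×0.0116)² = 0.000135;  (2·δv/v)² = (2×0.0943)² = 0.0356
δK/K = √(0.0357) = 0.189
K = 4.13 J, so δK = 0.189 × 4.13 = 0.781 J.

0.781 J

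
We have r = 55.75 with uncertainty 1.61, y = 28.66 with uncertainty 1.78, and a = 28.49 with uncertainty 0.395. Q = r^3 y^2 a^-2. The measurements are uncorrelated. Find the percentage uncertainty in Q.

Products/powers → add relative errors in quadrature, weighted by exponent:
  (3·δr/r)² = (3×0.0289)² = 0.00751;  (2·δy/y)² = (2×0.0621)² = 0.0154;  (-2·δa/a)² = (-2×0.0139)² = 0.000769
δQ/Q = √(0.0237) = 0.154

15.4%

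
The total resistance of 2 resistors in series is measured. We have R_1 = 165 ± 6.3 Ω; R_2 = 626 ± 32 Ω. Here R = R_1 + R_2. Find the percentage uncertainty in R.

4.12%

R is a linear combination, so absolute uncertainties add in quadrature:
  (δR_1)² = 39.7;  (δR_2)² = 1020
δR = √(1060) = 32.6 Ω
R = 791 Ω, so δR/R = 32.6/791 = 0.0412.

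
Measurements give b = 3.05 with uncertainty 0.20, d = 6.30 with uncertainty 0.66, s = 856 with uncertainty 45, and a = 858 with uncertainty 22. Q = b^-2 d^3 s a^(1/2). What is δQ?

2.32e+05

Since Q is a product/quotient, work with relative uncertainties:
  (-2·δb/b)² = (-2×0.0656)² = 0.0172;  (3·δd/d)² = (3×0.105)² = 0.0988;  (1·δs/s)² = (1×0.0526)² = 0.00276;  (½·δa/a)² = (0.5×0.0256)² = 0.000164
δQ/Q = √(0.119) = 0.345
Q = 6.74e+05, so δQ = 0.345 × 6.74e+05 = 2.32e+05.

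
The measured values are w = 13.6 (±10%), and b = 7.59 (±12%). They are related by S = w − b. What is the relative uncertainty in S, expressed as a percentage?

27.2%

Absolute uncertainties add in quadrature for a linear combination:
  (δw)² = 1.85;  (δb)² = 0.830
δS = √(2.68) = 1.64
S = 6.01, so δS/S = 1.64/6.01 = 0.272.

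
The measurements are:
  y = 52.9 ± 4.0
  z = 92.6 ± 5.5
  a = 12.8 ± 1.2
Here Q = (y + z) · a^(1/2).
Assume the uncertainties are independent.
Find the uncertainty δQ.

34.5

Let u = y + z = 146. δu = √(δy² + δz²) = √(16.0 + 30.2) = 6.80, so δu/u = 0.0467.
Q is then a monomial in u, a:
δQ/Q = √((δu/u)² + (½·δa/a)²) = √(0.00218 + 0.00220) = 0.0662
Q = 521, so δQ = 0.0662 × 521 = 34.5.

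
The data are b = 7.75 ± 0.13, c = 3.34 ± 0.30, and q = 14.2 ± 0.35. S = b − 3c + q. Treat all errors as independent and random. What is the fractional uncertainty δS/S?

0.0817

Absolute uncertainties add in quadrature for a linear combination:
  (δb)² = 0.0169;  (3·δc)² = 0.810;  (δq)² = 0.122
δS = √(0.949) = 0.974
S = 11.9, so δS/S = 0.974/11.9 = 0.0817.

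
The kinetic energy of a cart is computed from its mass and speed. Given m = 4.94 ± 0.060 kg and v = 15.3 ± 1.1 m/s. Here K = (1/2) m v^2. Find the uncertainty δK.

K is a product of powers, so relative uncertainties combine in quadrature:
  (1·δm/m)² = (1×0.0121)² = 0.000148;  (2·δv/v)² = (2×0.0719)² = 0.0207
δK/K = √(0.0208) = 0.144
K = 578 J, so δK = 0.144 × 578 = 83.4 J.

83.4 J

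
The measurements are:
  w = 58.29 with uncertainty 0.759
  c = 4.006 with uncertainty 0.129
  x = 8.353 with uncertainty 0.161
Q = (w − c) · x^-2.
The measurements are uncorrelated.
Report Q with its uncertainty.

Let u = w − c = 54.28. δu = √(δw² + δc²) = √(0.576 + 0.0166) = 0.770, so δu/u = 0.0142.
Q is then a monomial in u, x:
δQ/Q = √((δu/u)² + (-2·δx/x)²) = √(0.000201 + 0.00149) = 0.0411
Q = 0.7780, so δQ = 0.0411 × 0.7780 = 0.0320.

0.7780 ± 0.0320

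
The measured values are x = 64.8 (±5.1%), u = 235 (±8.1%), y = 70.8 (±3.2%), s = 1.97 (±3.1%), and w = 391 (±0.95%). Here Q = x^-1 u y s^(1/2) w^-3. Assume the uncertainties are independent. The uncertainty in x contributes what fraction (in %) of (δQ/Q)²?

23.1%

(δQ/Q)² = (-1·δx/x)² + (1·δu/u)² + (1·δy/y)² + (½·δs/s)² + (-3·δw/w)²
  x term: (-1×0.0510)² = 0.00260
  u term: (1×0.0810)² = 0.00656
  y term: (1×0.0320)² = 0.00102
  s term: (0.5×0.0310)² = 0.000240
  w term: (-3×0.00950)² = 0.000812
Total = 0.0112. Share from x = 0.00260/0.0112 = 0.231.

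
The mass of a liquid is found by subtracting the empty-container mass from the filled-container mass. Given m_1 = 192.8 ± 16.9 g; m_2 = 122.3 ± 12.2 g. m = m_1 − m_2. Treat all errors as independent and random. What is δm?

Sums and differences: (δm)² = Σ (cᵢ δxᵢ)².
  (δm_1)² = 286;  (δm_2)² = 149
δm = √(434) = 20.8 g

20.8 g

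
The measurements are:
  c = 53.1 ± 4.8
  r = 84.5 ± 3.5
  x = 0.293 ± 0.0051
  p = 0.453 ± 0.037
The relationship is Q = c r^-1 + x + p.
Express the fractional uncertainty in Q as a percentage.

5.30%

Let w = c·r^-1 = 0.628. δw/w = √((1·δc/c)² + (-1·δr/r)²) = √(0.00817 + 0.00172) = 0.0994, so δw = 0.0625.
Q = w + x + p: δQ = √(δw² + δx² + δp²) = √(0.00390 + 2.6e-05 + 0.00137) = 0.0728
Q = 1.37, so δQ/Q = 0.0728/1.37 = 0.0530.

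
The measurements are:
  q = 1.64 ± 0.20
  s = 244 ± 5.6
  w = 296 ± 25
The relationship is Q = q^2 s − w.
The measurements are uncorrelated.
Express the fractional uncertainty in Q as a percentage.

45.2%

Let p = q^2·s = 656. δp/p = √((2·δq/q)² + (1·δs/s)²) = √(0.0595 + 0.000527) = 0.245, so δp = 161.
Q = p − w: δQ = √(δp² + δw²) = √(25800 + 625) = 163
Q = 360, so δQ/Q = 163/360 = 0.452.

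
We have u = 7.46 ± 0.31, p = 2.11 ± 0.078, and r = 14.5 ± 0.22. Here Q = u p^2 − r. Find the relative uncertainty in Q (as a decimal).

Let w = u·p^2 = 33.2. δw/w = √((1·δu/u)² + (2·δp/p)²) = √(0.00173 + 0.00547) = 0.0848, so δw = 2.82.
Q = w − r: δQ = √(δw² + δr²) = √(7.93 + 0.0484) = 2.83
Q = 18.7, so δQ/Q = 2.83/18.7 = 0.151.

0.151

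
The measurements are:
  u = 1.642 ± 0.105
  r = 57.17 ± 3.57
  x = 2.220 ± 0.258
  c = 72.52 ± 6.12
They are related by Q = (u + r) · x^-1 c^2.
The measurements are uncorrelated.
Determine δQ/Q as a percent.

21.4%

Let w = u + r = 58.81. δw = √(δu² + δr²) = √(0.0110 + 12.7) = 3.57, so δw/w = 0.0607.
Q is then a monomial in w, x, c:
δQ/Q = √((δw/w)² + (-1·δx/x)² + (2·δc/c)²) = √(0.00369 + 0.0135 + 0.0285) = 0.214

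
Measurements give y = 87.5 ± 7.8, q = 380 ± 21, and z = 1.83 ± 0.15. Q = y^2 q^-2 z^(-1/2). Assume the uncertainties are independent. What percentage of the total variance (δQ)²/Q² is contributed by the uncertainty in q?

26.7%

(δQ/Q)² = (2·δy/y)² + (-2·δq/q)² + (−½·δz/z)²
  y term: (2×0.0891)² = 0.0318
  q term: (-2×0.0553)² = 0.0122
  z term: (-0.5×0.0820)² = 0.00168
Total = 0.0457. Share from q = 0.0122/0.0457 = 0.267.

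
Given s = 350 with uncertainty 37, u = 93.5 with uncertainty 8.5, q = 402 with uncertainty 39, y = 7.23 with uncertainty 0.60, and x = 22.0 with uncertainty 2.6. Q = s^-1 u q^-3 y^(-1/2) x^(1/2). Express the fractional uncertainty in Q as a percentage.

33.1%

Each factor contributes (exponent × relative error)² to (δQ/Q)²:
  (-1·δs/s)² = (-1×0.106)² = 0.0112;  (1·δu/u)² = (1×0.0909)² = 0.00826;  (-3·δq/q)² = (-3×0.0970)² = 0.0847;  (−½·δy/y)² = (-0.5×0.0830)² = 0.00172;  (½·δx/x)² = (0.5×0.118)² = 0.00349
δQ/Q = √(0.109) = 0.331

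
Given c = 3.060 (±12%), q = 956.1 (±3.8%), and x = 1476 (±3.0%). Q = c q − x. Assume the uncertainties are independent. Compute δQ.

Let p = c·q = 2926. δp/p = √((1·δc/c)² + (1·δq/q)²) = √(0.0144 + 0.00144) = 0.126, so δp = 368.
Q = p − x: δQ = √(δp² + δx²) = √(1.36e+05 + 1960) = 371

371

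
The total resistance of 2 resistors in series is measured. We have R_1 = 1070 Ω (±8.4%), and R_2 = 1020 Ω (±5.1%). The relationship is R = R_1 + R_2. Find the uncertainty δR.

104 Ω

For a sum/difference, combine absolute errors in quadrature:
  (δR_1)² = 8080;  (δR_2)² = 2710
δR = √(10800) = 104 Ω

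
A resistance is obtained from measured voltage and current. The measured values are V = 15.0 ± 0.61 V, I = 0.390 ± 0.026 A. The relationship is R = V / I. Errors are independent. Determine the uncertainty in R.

Relative error in a monomial: (δR/R)² = Σ (nᵢ · δxᵢ/xᵢ)².
  (1·δV/V)² = (1×0.0407)² = 0.00165;  (-1·δI/I)² = (-1×0.0667)² = 0.00444
δR/R = √(0.00610) = 0.0781
R = 38.5 Ω, so δR = 0.0781 × 38.5 = 3.00 Ω.

3.00 Ω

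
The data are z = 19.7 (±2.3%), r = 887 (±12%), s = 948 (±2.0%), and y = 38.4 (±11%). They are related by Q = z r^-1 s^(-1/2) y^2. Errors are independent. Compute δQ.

Each factor contributes (exponent × relative error)² to (δQ/Q)²:
  (1·δz/z)² = (1×0.0230)² = 0.000529;  (-1·δr/r)² = (-1×0.120)² = 0.0144;  (−½·δs/s)² = (-0.5×0.0200)² = 0.000100;  (2·δy/y)² = (2×0.110)² = 0.0484
δQ/Q = √(0.0634) = 0.252
Q = 1.06, so δQ = 0.252 × 1.06 = 0.268.

0.268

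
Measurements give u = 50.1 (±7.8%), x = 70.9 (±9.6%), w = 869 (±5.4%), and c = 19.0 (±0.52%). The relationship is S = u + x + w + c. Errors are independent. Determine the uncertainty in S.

Sums and differences: (δS)² = Σ (cᵢ δxᵢ)².
  (δu)² = 15.3;  (δx)² = 46.3;  (δw)² = 2200;  (δc)² = 0.00976
δS = √(2260) = 47.6

47.6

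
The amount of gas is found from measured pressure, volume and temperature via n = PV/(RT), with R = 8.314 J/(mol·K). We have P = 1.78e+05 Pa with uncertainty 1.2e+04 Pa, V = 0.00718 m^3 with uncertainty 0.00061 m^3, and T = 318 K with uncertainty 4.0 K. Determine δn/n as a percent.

10.9%

Relative error in a monomial: (δn/n)² = Σ (nᵢ · δxᵢ/xᵢ)².
  (1·δP/P)² = (1×0.0674)² = 0.00454;  (1·δV/V)² = (1×0.0850)² = 0.00722;  (-1·δT/T)² = (-1×0.0126)² = 0.000158
δn/n = √(0.0119) = 0.109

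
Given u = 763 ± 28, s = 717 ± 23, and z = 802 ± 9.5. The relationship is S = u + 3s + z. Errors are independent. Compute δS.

75.1

Each term contributes (cᵢ δxᵢ)² to (δS)²:
  (δu)² = 784;  (3·δs)² = 4760;  (δz)² = 90.2
δS = √(5640) = 75.1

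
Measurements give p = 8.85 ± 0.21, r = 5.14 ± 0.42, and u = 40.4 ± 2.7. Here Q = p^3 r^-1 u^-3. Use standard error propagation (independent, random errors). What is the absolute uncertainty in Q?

0.000466

Since Q is a product/quotient, work with relative uncertainties:
  (3·δp/p)² = (3×0.0237)² = 0.00507;  (-1·δr/r)² = (-1×0.0817)² = 0.00668;  (-3·δu/u)² = (-3×0.0668)² = 0.0402
δQ/Q = √(0.0519) = 0.228
Q = 0.00205, so δQ = 0.228 × 0.00205 = 0.000466.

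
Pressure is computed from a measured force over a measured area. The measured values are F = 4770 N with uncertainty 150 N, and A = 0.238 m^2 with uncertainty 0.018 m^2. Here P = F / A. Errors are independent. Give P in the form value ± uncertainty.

20000 ± 1640 Pa

For a monomial P ∝ F, A^-1, fractional errors add in quadrature:
  (1·δF/F)² = (1×0.0314)² = 0.000989;  (-1·δA/A)² = (-1×0.0756)² = 0.00572
δP/P = √(0.00671) = 0.0819
P = 20000 Pa, so δP = 0.0819 × 20000 = 1640 Pa.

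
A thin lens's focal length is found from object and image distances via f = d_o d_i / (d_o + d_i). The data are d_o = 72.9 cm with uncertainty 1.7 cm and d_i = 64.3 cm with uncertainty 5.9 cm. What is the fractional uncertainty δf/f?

∂f/∂d_o = (d_i/(d_o+d_i))² = 0.220;  ∂f/∂d_i = (d_o/(d_o+d_i))² = 0.282
δf = √((∂f/∂d_o · δd_o)² + (∂f/∂d_i · δd_i)²) = √(0.139 + 2.77) = 1.71 cm
f = 34.2 cm, so δf/f = 1.71/34.2 = 0.0500.

0.0500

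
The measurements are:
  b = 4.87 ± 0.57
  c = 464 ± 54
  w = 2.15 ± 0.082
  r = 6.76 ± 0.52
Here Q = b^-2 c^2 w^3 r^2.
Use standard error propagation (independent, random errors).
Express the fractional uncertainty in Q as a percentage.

Products/powers → add relative errors in quadrature, weighted by exponent:
  (-2·δb/b)² = (-2×0.117)² = 0.0548;  (2·δc/c)² = (2×0.116)² = 0.0542;  (3·δw/w)² = (3×0.0381)² = 0.0131;  (2·δr/r)² = (2×0.0769)² = 0.0237
δQ/Q = √(0.146) = 0.382

38.2%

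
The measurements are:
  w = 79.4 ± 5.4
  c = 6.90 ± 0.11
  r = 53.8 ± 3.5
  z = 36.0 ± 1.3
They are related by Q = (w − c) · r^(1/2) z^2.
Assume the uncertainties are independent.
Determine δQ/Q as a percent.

10.9%

Let u = w − c = 72.5. δu = √(δw² + δc²) = √(29.2 + 0.0121) = 5.40, so δu/u = 0.0745.
Q is then a monomial in u, r, z:
δQ/Q = √((δu/u)² + (½·δr/r)² + (2·δz/z)²) = √(0.00555 + 0.00106 + 0.00522) = 0.109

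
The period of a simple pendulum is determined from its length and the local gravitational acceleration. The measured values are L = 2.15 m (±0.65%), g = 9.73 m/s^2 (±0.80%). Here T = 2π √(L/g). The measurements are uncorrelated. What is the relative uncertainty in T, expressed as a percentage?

Products/powers → add relative errors in quadrature, weighted by exponent:
  (½·δL/L)² = (0.5×0.00650)² = 1.06e-05;  (−½·δg/g)² = (-0.5×0.00800)² = 1.6e-05
δT/T = √(2.66e-05) = 0.00515

0.515%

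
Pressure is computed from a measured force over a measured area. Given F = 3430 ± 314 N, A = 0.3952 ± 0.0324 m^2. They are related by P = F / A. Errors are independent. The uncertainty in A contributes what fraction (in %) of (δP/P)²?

44.5%

(δP/P)² = (1·δF/F)² + (-1·δA/A)²
  F term: (1×0.0915)² = 0.00838
  A term: (-1×0.0820)² = 0.00672
Total = 0.0151. Share from A = 0.00672/0.0151 = 0.445.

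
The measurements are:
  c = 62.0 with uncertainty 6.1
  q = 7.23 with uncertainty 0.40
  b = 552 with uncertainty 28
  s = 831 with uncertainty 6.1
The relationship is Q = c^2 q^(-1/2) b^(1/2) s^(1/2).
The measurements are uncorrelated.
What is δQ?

1.94e+05

For a monomial Q ∝ c^2, q^(-1/2), b^(1/2), s^(1/2), fractional errors add in quadrature:
  (2·δc/c)² = (2×0.0984)² = 0.0387;  (−½·δq/q)² = (-0.5×0.0553)² = 0.000765;  (½·δb/b)² = (0.5×0.0507)² = 0.000643;  (½·δs/s)² = (0.5×0.00734)² = 1.35e-05
δQ/Q = √(0.0401) = 0.200
Q = 9.68e+05, so δQ = 0.200 × 9.68e+05 = 1.94e+05.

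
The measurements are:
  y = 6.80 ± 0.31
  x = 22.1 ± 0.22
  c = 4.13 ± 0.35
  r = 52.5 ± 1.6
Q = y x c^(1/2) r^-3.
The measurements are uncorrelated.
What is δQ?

0.000234

Each factor contributes (exponent × relative error)² to (δQ/Q)²:
  (1·δy/y)² = (1×0.0456)² = 0.00208;  (1·δx/x)² = (1×0.00995)² = 9.91e-05;  (½·δc/c)² = (0.5×0.0847)² = 0.00180;  (-3·δr/r)² = (-3×0.0305)² = 0.00836
δQ/Q = √(0.0123) = 0.111
Q = 0.00211, so δQ = 0.111 × 0.00211 = 0.000234.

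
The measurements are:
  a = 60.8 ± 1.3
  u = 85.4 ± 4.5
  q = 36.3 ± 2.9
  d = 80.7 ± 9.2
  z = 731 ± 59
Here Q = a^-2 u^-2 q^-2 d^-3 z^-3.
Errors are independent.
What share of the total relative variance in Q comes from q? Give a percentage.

(δQ/Q)² = (-2·δa/a)² + (-2·δu/u)² + (-2·δq/q)² + (-3·δd/d)² + (-3·δz/z)²
  a term: (-2×0.0214)² = 0.00183
  u term: (-2×0.0527)² = 0.0111
  q term: (-2×0.0799)² = 0.0255
  d term: (-3×0.114)² = 0.117
  z term: (-3×0.0807)² = 0.0586
Total = 0.214. Share from q = 0.0255/0.214 = 0.119.

11.9%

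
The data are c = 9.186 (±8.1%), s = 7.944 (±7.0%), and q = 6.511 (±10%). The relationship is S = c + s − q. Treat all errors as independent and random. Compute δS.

1.13

Sums and differences: (δS)² = Σ (cᵢ δxᵢ)².
  (δc)² = 0.554;  (δs)² = 0.309;  (δq)² = 0.424
δS = √(1.29) = 1.13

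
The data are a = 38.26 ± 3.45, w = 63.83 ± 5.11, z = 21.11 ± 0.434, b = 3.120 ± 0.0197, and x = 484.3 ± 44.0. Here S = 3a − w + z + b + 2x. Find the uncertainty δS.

For a sum/difference, combine absolute errors in quadrature:
  (3·δa)² = 107;  (δw)² = 26.1;  (δz)² = 0.188;  (δb)² = 0.000388;  (2·δx)² = 7740
δS = √(7880) = 88.8

88.8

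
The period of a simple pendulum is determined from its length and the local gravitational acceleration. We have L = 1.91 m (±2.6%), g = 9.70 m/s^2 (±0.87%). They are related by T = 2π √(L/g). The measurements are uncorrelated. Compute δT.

Since T is a product/quotient, work with relative uncertainties:
  (½·δL/L)² = (0.5×0.0260)² = 0.000169;  (−½·δg/g)² = (-0.5×0.00870)² = 1.89e-05
δT/T = √(0.000188) = 0.0137
T = 2.79 s, so δT = 0.0137 × 2.79 = 0.0382 s.

0.0382 s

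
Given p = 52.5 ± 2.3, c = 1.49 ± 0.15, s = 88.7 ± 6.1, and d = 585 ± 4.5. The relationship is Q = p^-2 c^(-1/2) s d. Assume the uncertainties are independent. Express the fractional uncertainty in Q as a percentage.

For a monomial Q ∝ p^-2, c^(-1/2), s, d, fractional errors add in quadrature:
  (-2·δp/p)² = (-2×0.0438)² = 0.00768;  (−½·δc/c)² = (-0.5×0.101)² = 0.00253;  (1·δs/s)² = (1×0.0688)² = 0.00473;  (1·δd/d)² = (1×0.00769)² = 5.92e-05
δQ/Q = √(0.0150) = 0.122

12.2%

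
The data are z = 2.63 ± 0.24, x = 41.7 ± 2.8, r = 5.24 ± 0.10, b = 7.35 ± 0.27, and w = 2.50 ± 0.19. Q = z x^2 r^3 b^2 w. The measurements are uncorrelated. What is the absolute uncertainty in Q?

For a monomial Q ∝ z, x^2, r^3, b^2, w, fractional errors add in quadrature:
  (1·δz/z)² = (1×0.0913)² = 0.00833;  (2·δx/x)² = (2×0.0671)² = 0.0180;  (3·δr/r)² = (3×0.0191)² = 0.00328;  (2·δb/b)² = (2×0.0367)² = 0.00540;  (1·δw/w)² = (1×0.0760)² = 0.00578
δQ/Q = √(0.0408) = 0.202
Q = 8.89e+07, so δQ = 0.202 × 8.89e+07 = 1.8e+07.

1.8e+07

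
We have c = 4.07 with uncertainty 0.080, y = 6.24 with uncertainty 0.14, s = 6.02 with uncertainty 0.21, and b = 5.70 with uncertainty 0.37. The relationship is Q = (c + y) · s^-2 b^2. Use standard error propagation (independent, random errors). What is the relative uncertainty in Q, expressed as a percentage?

Let u = c + y = 10.3. δu = √(δc² + δy²) = √(0.00640 + 0.0196) = 0.161, so δu/u = 0.0156.
Q is then a monomial in u, s, b:
δQ/Q = √((δu/u)² + (-2·δs/s)² + (2·δb/b)²) = √(0.000245 + 0.00487 + 0.0169) = 0.148

14.8%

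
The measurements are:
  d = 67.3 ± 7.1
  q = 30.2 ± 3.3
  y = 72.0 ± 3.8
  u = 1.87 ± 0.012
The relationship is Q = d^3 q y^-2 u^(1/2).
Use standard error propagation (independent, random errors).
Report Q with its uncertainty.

2430 ± 853

Each factor contributes (exponent × relative error)² to (δQ/Q)²:
  (3·δd/d)² = (3×0.105)² = 0.100;  (1·δq/q)² = (1×0.109)² = 0.0119;  (-2·δy/y)² = (-2×0.0528)² = 0.0111;  (½·δu/u)² = (0.5×0.00642)² = 1.03e-05
δQ/Q = √(0.123) = 0.351
Q = 2430, so δQ = 0.351 × 2430 = 853.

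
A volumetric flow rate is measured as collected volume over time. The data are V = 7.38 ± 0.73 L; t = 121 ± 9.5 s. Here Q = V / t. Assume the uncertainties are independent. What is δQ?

0.00770 L/s

For a monomial Q ∝ V, t^-1, fractional errors add in quadrature:
  (1·δV/V)² = (1×0.0989)² = 0.00978;  (-1·δt/t)² = (-1×0.0785)² = 0.00616
δQ/Q = √(0.0159) = 0.126
Q = 0.0610 L/s, so δQ = 0.126 × 0.0610 = 0.00770 L/s.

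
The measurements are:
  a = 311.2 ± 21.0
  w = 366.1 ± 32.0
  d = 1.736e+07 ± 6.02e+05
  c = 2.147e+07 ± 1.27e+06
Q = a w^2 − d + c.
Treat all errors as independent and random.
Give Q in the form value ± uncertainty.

(4.582 ± 0.794) × 10^7

Let p = a·w^2 = 4.171e+07. δp/p = √((1·δa/a)² + (2·δw/w)²) = √(0.00455 + 0.0306) = 0.187, so δp = 7.82e+06.
Q = p − d + c: δQ = √(δp² + δd² + δc²) = √(6.11e+13 + 3.62e+11 + 1.61e+12) = 7.94e+06
Q = 4.582e+07.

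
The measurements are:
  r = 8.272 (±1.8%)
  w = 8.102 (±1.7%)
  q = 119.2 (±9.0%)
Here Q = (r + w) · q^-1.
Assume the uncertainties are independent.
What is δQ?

Let u = r + w = 16.37. δu = √(δr² + δw²) = √(0.0222 + 0.0190) = 0.203, so δu/u = 0.0124.
Q is then a monomial in u, q:
δQ/Q = √((δu/u)² + (-1·δq/q)²) = √(0.000153 + 0.00810) = 0.0908
Q = 0.1374, so δQ = 0.0908 × 0.1374 = 0.0125.

0.0125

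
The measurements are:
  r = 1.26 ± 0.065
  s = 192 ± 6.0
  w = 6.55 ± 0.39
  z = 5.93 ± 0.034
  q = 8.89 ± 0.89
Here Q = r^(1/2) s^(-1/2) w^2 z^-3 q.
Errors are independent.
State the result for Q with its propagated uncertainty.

0.148 ± 0.0236

For a monomial Q ∝ r^(1/2), s^(-1/2), w^2, z^-3, q, fractional errors add in quadrature:
  (½·δr/r)² = (0.5×0.0516)² = 0.000665;  (−½·δs/s)² = (-0.5×0.0312)² = 0.000244;  (2·δw/w)² = (2×0.0595)² = 0.0142;  (-3·δz/z)² = (-3×0.00573)² = 0.000296;  (1·δq/q)² = (1×0.100)² = 0.0100
δQ/Q = √(0.0254) = 0.159
Q = 0.148, so δQ = 0.159 × 0.148 = 0.0236.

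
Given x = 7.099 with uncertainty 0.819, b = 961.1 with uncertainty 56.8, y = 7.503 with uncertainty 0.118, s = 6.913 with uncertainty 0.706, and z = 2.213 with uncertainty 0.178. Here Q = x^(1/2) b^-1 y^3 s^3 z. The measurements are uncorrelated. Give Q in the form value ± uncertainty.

856.1 ± 283

Each factor contributes (exponent × relative error)² to (δQ/Q)²:
  (½·δx/x)² = (0.5×0.115)² = 0.00333;  (-1·δb/b)² = (-1×0.0591)² = 0.00349;  (3·δy/y)² = (3×0.0157)² = 0.00223;  (3·δs/s)² = (3×0.102)² = 0.0939;  (1·δz/z)² = (1×0.0804)² = 0.00647
δQ/Q = √(0.109) = 0.331
Q = 856.1, so δQ = 0.331 × 856.1 = 283.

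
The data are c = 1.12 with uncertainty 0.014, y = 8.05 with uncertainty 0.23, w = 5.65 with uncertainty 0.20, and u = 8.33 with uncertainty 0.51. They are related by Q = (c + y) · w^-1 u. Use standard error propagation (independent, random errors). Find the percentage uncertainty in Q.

Let h = c + y = 9.17. δh = √(δc² + δy²) = √(0.000196 + 0.0529) = 0.230, so δh/h = 0.0251.
Q is then a monomial in h, w, u:
δQ/Q = √((δh/h)² + (-1·δw/w)² + (1·δu/u)²) = √(0.000631 + 0.00125 + 0.00375) = 0.0751

7.51%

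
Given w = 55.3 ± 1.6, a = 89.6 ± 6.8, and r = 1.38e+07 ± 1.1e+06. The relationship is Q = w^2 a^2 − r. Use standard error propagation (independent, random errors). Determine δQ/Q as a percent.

Let p = w^2·a^2 = 2.46e+07. δp/p = √((2·δw/w)² + (2·δa/a)²) = √(0.00335 + 0.0230) = 0.162, so δp = 3.99e+06.
Q = p − r: δQ = √(δp² + δr²) = √(1.59e+13 + 1.21e+12) = 4.14e+06
Q = 1.08e+07, so δQ/Q = 4.14e+06/1.08e+07 = 0.385.

38.5%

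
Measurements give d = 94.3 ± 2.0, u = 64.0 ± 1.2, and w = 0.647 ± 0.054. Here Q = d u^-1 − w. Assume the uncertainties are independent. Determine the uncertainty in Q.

0.0682

Let p = d·u^-1 = 1.47. δp/p = √((1·δd/d)² + (-1·δu/u)²) = √(0.000450 + 0.000352) = 0.0283, so δp = 0.0417.
Q = p − w: δQ = √(δp² + δw²) = √(0.00174 + 0.00292) = 0.0682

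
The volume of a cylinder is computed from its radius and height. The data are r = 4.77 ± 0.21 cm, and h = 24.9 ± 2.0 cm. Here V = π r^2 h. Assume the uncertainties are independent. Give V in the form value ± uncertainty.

V is a product of powers, so relative uncertainties combine in quadrature:
  (2·δr/r)² = (2×0.0440)² = 0.00775;  (1·δh/h)² = (1×0.0803)² = 0.00645
δV/V = √(0.0142) = 0.119
V = 1780 cm^3, so δV = 0.119 × 1780 = 212 cm^3.

1780 ± 212 cm^3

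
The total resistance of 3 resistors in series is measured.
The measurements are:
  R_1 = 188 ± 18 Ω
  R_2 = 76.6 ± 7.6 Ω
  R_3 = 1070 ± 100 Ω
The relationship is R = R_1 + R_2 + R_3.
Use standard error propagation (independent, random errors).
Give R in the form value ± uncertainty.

Each term contributes (cᵢ δxᵢ)² to (δR)²:
  (δR_1)² = 324;  (δR_2)² = 57.8;  (δR_3)² = 10000
δR = √(10400) = 102 Ω
R = 1330 Ω.

1330 ± 102 Ω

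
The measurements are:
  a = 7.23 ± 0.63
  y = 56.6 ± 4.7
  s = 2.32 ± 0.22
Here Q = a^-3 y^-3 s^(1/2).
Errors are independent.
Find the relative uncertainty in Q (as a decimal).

0.364

Since Q is a product/quotient, work with relative uncertainties:
  (-3·δa/a)² = (-3×0.0871)² = 0.0683;  (-3·δy/y)² = (-3×0.0830)² = 0.0621;  (½·δs/s)² = (0.5×0.0948)² = 0.00225
δQ/Q = √(0.133) = 0.364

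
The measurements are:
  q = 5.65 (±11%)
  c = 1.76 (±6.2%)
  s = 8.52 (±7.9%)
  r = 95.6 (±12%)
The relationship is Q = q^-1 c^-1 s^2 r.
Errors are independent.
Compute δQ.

Relative error in a monomial: (δQ/Q)² = Σ (nᵢ · δxᵢ/xᵢ)².
  (-1·δq/q)² = (-1×0.110)² = 0.0121;  (-1·δc/c)² = (-1×0.0620)² = 0.00384;  (2·δs/s)² = (2×0.0790)² = 0.0250;  (1·δr/r)² = (1×0.120)² = 0.0144
δQ/Q = √(0.0553) = 0.235
Q = 698, so δQ = 0.235 × 698 = 164.

164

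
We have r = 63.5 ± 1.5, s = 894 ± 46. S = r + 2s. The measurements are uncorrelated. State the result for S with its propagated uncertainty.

1850 ± 92.0

Absolute uncertainties add in quadrature for a linear combination:
  (δr)² = 2.25;  (2·δs)² = 8460
δS = √(8470) = 92.0
S = 1850.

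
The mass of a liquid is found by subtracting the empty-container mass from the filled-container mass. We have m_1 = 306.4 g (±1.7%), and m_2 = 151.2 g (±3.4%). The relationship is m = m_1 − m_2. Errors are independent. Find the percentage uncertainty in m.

4.72%

Each term contributes (cᵢ δxᵢ)² to (δm)²:
  (δm_1)² = 27.1;  (δm_2)² = 26.4
δm = √(53.6) = 7.32 g
m = 155.2 g, so δm/m = 7.32/155.2 = 0.0472.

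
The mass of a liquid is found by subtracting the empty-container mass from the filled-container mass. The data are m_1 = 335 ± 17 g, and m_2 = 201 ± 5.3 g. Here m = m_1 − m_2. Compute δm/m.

0.133

Sums and differences: (δm)² = Σ (cᵢ δxᵢ)².
  (δm_1)² = 289;  (δm_2)² = 28.1
δm = √(317) = 17.8 g
m = 134 g, so δm/m = 17.8/134 = 0.133.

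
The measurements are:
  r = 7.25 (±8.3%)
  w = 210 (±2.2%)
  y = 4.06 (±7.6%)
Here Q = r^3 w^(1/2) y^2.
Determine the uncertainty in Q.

Relative error in a monomial: (δQ/Q)² = Σ (nᵢ · δxᵢ/xᵢ)².
  (3·δr/r)² = (3×0.0830)² = 0.0620;  (½·δw/w)² = (0.5×0.0220)² = 0.000121;  (2·δy/y)² = (2×0.0760)² = 0.0231
δQ/Q = √(0.0852) = 0.292
Q = 91000, so δQ = 0.292 × 91000 = 26600.

26600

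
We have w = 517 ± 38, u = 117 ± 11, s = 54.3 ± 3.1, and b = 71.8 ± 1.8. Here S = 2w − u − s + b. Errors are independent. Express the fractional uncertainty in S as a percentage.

8.23%

Absolute uncertainties add in quadrature for a linear combination:
  (2·δw)² = 5780;  (δu)² = 121;  (δs)² = 9.61;  (δb)² = 3.24
δS = √(5910) = 76.9
S = 934, so δS/S = 76.9/934 = 0.0823.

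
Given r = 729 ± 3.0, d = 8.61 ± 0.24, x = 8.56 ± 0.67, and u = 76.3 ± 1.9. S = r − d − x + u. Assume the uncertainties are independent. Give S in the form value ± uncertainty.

788 ± 3.62

S is a linear combination, so absolute uncertainties add in quadrature:
  (δr)² = 9.00;  (δd)² = 0.0576;  (δx)² = 0.449;  (δu)² = 3.61
δS = √(13.1) = 3.62
S = 788.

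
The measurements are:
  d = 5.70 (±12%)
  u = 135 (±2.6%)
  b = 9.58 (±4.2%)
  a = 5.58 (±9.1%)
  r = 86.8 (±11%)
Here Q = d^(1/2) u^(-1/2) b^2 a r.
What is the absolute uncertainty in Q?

Each factor contributes (exponent × relative error)² to (δQ/Q)²:
  (½·δd/d)² = (0.5×0.120)² = 0.00360;  (−½·δu/u)² = (-0.5×0.0260)² = 0.000169;  (2·δb/b)² = (2×0.0420)² = 0.00706;  (1·δa/a)² = (1×0.0910)² = 0.00828;  (1·δr/r)² = (1×0.110)² = 0.0121
δQ/Q = √(0.0312) = 0.177
Q = 9130, so δQ = 0.177 × 9130 = 1610.

1610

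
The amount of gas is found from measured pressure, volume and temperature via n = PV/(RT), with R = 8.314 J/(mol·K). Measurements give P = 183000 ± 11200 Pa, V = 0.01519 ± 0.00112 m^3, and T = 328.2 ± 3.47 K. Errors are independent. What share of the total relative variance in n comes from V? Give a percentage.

(δn/n)² = (1·δP/P)² + (1·δV/V)² + (-1·δT/T)²
  P term: (1×0.0612)² = 0.00375
  V term: (1×0.0737)² = 0.00544
  T term: (-1×0.0106)² = 0.000112
Total = 0.00929. Share from V = 0.00544/0.00929 = 0.585.

58.5%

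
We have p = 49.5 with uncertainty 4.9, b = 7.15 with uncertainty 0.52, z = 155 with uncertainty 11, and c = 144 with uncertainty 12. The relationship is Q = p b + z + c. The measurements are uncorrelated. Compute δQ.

46.4

Let w = p·b = 354. δw/w = √((1·δp/p)² + (1·δb/b)²) = √(0.00980 + 0.00529) = 0.123, so δw = 43.5.
Q = w + z + c: δQ = √(δw² + δz² + δc²) = √(1890 + 121 + 144) = 46.4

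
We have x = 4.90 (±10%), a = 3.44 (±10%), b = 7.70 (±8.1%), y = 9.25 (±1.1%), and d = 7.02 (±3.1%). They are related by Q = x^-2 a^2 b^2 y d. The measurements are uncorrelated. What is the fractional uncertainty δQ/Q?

Relative error in a monomial: (δQ/Q)² = Σ (nᵢ · δxᵢ/xᵢ)².
  (-2·δx/x)² = (-2×0.100)² = 0.0400;  (2·δa/a)² = (2×0.100)² = 0.0400;  (2·δb/b)² = (2×0.0810)² = 0.0262;  (1·δy/y)² = (1×0.0110)² = 0.000121;  (1·δd/d)² = (1×0.0310)² = 0.000961
δQ/Q = √(0.107) = 0.328

0.328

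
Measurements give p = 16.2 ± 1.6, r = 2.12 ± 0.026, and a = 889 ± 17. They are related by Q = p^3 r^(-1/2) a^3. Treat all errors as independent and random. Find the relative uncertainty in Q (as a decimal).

Each factor contributes (exponent × relative error)² to (δQ/Q)²:
  (3·δp/p)² = (3×0.0988)² = 0.0878;  (−½·δr/r)² = (-0.5×0.0123)² = 3.76e-05;  (3·δa/a)² = (3×0.0191)² = 0.00329
δQ/Q = √(0.0911) = 0.302

0.302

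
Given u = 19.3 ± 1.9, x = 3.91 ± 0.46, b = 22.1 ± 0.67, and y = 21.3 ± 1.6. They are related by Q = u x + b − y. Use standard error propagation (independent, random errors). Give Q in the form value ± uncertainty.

Let p = u·x = 75.5. δp/p = √((1·δu/u)² + (1·δx/x)²) = √(0.00969 + 0.0138) = 0.153, so δp = 11.6.
Q = p + b − y: δQ = √(δp² + δb² + δy²) = √(134 + 0.449 + 2.56) = 11.7
Q = 76.3.

76.3 ± 11.7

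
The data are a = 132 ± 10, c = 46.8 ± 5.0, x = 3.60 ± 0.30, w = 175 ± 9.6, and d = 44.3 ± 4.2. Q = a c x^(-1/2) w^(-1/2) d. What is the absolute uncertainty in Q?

1840

Q is a product of powers, so relative uncertainties combine in quadrature:
  (1·δa/a)² = (1×0.0758)² = 0.00574;  (1·δc/c)² = (1×0.107)² = 0.0114;  (−½·δx/x)² = (-0.5×0.0833)² = 0.00174;  (−½·δw/w)² = (-0.5×0.0549)² = 0.000752;  (1·δd/d)² = (1×0.0948)² = 0.00899
δQ/Q = √(0.0286) = 0.169
Q = 10900, so δQ = 0.169 × 10900 = 1840.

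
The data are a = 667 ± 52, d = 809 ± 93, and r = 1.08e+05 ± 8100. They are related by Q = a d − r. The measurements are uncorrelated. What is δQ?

75400

Let p = a·d = 5.4e+05. δp/p = √((1·δa/a)² + (1·δd/d)²) = √(0.00608 + 0.0132) = 0.139, so δp = 75000.
Q = p − r: δQ = √(δp² + δr²) = √(5.62e+09 + 6.56e+07) = 75400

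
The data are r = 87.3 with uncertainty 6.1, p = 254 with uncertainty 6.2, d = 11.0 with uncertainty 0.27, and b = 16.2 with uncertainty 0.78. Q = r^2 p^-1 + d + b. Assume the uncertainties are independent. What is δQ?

Let w = r^2·p^-1 = 30.0. δw/w = √((2·δr/r)² + (-1·δp/p)²) = √(0.0195 + 0.000596) = 0.142, so δw = 4.26.
Q = w + d + b: δQ = √(δw² + δd² + δb²) = √(18.1 + 0.0729 + 0.608) = 4.34

4.34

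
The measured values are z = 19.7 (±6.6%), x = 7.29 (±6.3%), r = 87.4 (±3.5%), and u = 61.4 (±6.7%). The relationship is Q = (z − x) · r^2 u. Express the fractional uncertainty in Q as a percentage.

Let w = z − x = 12.4. δw = √(δz² + δx²) = √(1.69 + 0.211) = 1.38, so δw/w = 0.111.
Q is then a monomial in w, r, u:
δQ/Q = √((δw/w)² + (2·δr/r)² + (1·δu/u)²) = √(0.0123 + 0.00490 + 0.00449) = 0.147

14.7%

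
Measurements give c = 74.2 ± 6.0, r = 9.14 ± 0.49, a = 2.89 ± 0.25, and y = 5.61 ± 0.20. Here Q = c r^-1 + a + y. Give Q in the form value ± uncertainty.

Let p = c·r^-1 = 8.12. δp/p = √((1·δc/c)² + (-1·δr/r)²) = √(0.00654 + 0.00287) = 0.0970, so δp = 0.788.
Q = p + a + y: δQ = √(δp² + δa² + δy²) = √(0.620 + 0.0625 + 0.0400) = 0.850
Q = 16.6.

16.6 ± 0.850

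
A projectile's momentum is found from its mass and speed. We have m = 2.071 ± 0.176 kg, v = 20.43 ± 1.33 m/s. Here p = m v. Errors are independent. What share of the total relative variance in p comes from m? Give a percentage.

(δp/p)² = (1·δm/m)² + (1·δv/v)²
  m term: (1×0.0850)² = 0.00722
  v term: (1×0.0651)² = 0.00424
Total = 0.0115. Share from m = 0.00722/0.0115 = 0.630.

63.0%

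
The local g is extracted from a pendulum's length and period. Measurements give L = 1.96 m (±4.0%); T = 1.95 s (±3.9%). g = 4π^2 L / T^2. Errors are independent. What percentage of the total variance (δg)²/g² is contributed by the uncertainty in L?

20.8%

(δg/g)² = (1·δL/L)² + (-2·δT/T)²
  L term: (1×0.0400)² = 0.00160
  T term: (-2×0.0390)² = 0.00608
Total = 0.00768. Share from L = 0.00160/0.00768 = 0.208.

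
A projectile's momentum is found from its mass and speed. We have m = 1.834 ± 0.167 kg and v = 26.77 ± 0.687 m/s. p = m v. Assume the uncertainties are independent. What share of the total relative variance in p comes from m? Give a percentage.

92.6%

(δp/p)² = (1·δm/m)² + (1·δv/v)²
  m term: (1×0.0911)² = 0.00829
  v term: (1×0.0257)² = 0.000659
Total = 0.00895. Share from m = 0.00829/0.00895 = 0.926.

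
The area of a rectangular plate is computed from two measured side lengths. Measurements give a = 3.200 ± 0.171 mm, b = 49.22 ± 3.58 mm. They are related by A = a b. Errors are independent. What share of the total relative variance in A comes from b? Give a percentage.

(δA/A)² = (1·δa/a)² + (1·δb/b)²
  a term: (1×0.0534)² = 0.00286
  b term: (1×0.0727)² = 0.00529
Total = 0.00815. Share from b = 0.00529/0.00815 = 0.649.

64.9%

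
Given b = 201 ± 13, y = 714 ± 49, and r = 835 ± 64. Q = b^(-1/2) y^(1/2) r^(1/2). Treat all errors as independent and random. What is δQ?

Q is a product of powers, so relative uncertainties combine in quadrature:
  (−½·δb/b)² = (-0.5×0.0647)² = 0.00105;  (½·δy/y)² = (0.5×0.0686)² = 0.00118;  (½·δr/r)² = (0.5×0.0766)² = 0.00147
δQ/Q = √(0.00369) = 0.0608
Q = 54.5, so δQ = 0.0608 × 54.5 = 3.31.

3.31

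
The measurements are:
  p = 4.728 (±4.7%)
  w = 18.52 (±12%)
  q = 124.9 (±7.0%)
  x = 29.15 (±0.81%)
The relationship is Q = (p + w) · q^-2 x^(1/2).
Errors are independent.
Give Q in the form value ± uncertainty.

Let u = p + w = 23.25. δu = √(δp² + δw²) = √(0.0494 + 4.94) = 2.23, so δu/u = 0.0961.
Q is then a monomial in u, q, x:
δQ/Q = √((δu/u)² + (-2·δq/q)² + (½·δx/x)²) = √(0.00923 + 0.0196 + 1.64e-05) = 0.170
Q = 0.008046, so δQ = 0.170 × 0.008046 = 0.00137.

0.008046 ± 0.00137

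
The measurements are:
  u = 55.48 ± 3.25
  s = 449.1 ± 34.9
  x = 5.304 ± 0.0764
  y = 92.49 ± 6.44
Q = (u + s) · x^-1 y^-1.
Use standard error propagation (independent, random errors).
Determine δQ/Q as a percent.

Let w = u + s = 504.6. δw = √(δu² + δs²) = √(10.6 + 1220) = 35.1, so δw/w = 0.0695.
Q is then a monomial in w, x, y:
δQ/Q = √((δw/w)² + (-1·δx/x)² + (-1·δy/y)²) = √(0.00483 + 0.000207 + 0.00485) = 0.0994

9.94%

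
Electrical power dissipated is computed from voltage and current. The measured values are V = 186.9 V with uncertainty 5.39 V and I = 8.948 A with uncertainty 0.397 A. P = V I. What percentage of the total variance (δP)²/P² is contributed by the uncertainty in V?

(δP/P)² = (1·δV/V)² + (1·δI/I)²
  V term: (1×0.0288)² = 0.000832
  I term: (1×0.0444)² = 0.00197
Total = 0.00280. Share from V = 0.000832/0.00280 = 0.297.

29.7%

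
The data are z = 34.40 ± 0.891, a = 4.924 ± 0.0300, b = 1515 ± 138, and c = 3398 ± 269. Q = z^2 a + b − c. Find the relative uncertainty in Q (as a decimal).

Let p = z^2·a = 5827. δp/p = √((2·δz/z)² + (1·δa/a)²) = √(0.00268 + 3.71e-05) = 0.0522, so δp = 304.
Q = p + b − c: δQ = √(δp² + δb² + δc²) = √(92400 + 19000 + 72400) = 429
Q = 3944, so δQ/Q = 429/3944 = 0.109.

0.109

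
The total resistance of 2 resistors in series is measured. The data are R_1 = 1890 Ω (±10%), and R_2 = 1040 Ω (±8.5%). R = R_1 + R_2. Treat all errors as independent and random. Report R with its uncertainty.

2930 ± 209 Ω

For a sum/difference, combine absolute errors in quadrature:
  (δR_1)² = 35700;  (δR_2)² = 7810
δR = √(43500) = 209 Ω
R = 2930 Ω.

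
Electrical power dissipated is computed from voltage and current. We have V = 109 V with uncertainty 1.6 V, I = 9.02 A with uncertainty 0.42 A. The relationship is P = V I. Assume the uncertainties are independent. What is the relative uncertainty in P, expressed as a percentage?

4.88%

Products/powers → add relative errors in quadrature, weighted by exponent:
  (1·δV/V)² = (1×0.0147)² = 0.000215;  (1·δI/I)² = (1×0.0466)² = 0.00217
δP/P = √(0.00238) = 0.0488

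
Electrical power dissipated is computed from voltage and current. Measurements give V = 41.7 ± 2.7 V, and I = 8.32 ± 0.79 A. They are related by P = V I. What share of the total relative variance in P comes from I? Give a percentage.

(δP/P)² = (1·δV/V)² + (1·δI/I)²
  V term: (1×0.0647)² = 0.00419
  I term: (1×0.0950)² = 0.00902
Total = 0.0132. Share from I = 0.00902/0.0132 = 0.683.

68.3%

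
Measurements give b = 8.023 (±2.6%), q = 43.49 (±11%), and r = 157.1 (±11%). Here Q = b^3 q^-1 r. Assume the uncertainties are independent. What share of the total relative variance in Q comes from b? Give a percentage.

20.1%

(δQ/Q)² = (3·δb/b)² + (-1·δq/q)² + (1·δr/r)²
  b term: (3×0.0260)² = 0.00608
  q term: (-1×0.110)² = 0.0121
  r term: (1×0.110)² = 0.0121
Total = 0.0303. Share from b = 0.00608/0.0303 = 0.201.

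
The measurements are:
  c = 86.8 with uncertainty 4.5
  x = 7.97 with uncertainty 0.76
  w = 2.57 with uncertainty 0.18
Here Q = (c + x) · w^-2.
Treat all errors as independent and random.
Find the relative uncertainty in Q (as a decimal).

Let u = c + x = 94.8. δu = √(δc² + δx²) = √(20.2 + 0.578) = 4.56, so δu/u = 0.0482.
Q is then a monomial in u, w:
δQ/Q = √((δu/u)² + (-2·δw/w)²) = √(0.00232 + 0.0196) = 0.148

0.148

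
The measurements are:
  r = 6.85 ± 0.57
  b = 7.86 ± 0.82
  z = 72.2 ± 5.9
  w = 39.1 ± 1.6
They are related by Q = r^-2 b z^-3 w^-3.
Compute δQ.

2.51e-12

Since Q is a product/quotient, work with relative uncertainties:
  (-2·δr/r)² = (-2×0.0832)² = 0.0277;  (1·δb/b)² = (1×0.104)² = 0.0109;  (-3·δz/z)² = (-3×0.0817)² = 0.0601;  (-3·δw/w)² = (-3×0.0409)² = 0.0151
δQ/Q = √(0.114) = 0.337
Q = 7.45e-12, so δQ = 0.337 × 7.45e-12 = 2.51e-12.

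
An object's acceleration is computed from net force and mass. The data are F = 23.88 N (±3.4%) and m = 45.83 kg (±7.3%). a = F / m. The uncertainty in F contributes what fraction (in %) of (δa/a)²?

(δa/a)² = (1·δF/F)² + (-1·δm/m)²
  F term: (1×0.0340)² = 0.00116
  m term: (-1×0.0730)² = 0.00533
Total = 0.00648. Share from F = 0.00116/0.00648 = 0.178.

17.8%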